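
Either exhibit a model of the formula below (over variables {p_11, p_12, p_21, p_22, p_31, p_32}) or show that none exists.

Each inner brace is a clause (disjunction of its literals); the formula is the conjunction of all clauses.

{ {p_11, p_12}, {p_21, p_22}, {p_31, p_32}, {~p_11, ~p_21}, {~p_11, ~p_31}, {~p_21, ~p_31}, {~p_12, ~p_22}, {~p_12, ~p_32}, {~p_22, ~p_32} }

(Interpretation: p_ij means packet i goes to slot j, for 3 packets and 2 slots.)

Branch on p_11: set p_11 = 1.
From the singleton clause (~p_21), p_21 = 0.
From the singleton clause (p_22), p_22 = 1.
From the singleton clause (~p_31), p_31 = 0.
From the singleton clause (p_32), p_32 = 1.
But (~p_32) is also a unit clause — contradiction.
Undo p_11 and try p_11 = 0.
From the singleton clause (p_12), p_12 = 1.
From the singleton clause (~p_22), p_22 = 0.
From the singleton clause (p_21), p_21 = 1.
From the singleton clause (~p_31), p_31 = 0.
From the singleton clause (p_32), p_32 = 1.
But (~p_32) is also a unit clause — contradiction.
Both values of p_11 lead to a conflict.

UNSATISFIABLE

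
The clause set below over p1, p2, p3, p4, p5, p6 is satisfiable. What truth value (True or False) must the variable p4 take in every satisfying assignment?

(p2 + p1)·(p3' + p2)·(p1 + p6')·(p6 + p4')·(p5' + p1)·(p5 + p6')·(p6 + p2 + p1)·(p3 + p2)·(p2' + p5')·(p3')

Suppose p4 = 1.
From the singleton clause (p6), p6 = 1.
From the singleton clause (p1), p1 = 1.
From the singleton clause (p5), p5 = 1.
From the singleton clause (p2'), p2 = 0.
From the singleton clause (p3'), p3 = 0.
That conflicts with the unit clause (p3).
So every satisfying assignment has p4 = False.

False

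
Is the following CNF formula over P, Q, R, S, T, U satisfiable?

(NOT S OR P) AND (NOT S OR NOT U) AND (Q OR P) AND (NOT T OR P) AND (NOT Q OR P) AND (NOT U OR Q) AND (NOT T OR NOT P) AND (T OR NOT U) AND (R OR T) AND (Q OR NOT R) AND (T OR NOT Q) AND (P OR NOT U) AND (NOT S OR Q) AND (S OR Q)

Case S = false:
From the singleton clause (Q), Q = true.
From the singleton clause (P), P = true.
From the singleton clause (NOT T), T = false.
That conflicts with the unit clause (T).
Undo S and try S = true.
From the singleton clause (P), P = true.
From the singleton clause (NOT U), U = false.
From the singleton clause (NOT T), T = false.
From the singleton clause (R), R = true.
From the singleton clause (Q), Q = true.
That conflicts with the unit clause (NOT Q).
Either choice for S ends in contradiction.
No assignment satisfies every clause.

No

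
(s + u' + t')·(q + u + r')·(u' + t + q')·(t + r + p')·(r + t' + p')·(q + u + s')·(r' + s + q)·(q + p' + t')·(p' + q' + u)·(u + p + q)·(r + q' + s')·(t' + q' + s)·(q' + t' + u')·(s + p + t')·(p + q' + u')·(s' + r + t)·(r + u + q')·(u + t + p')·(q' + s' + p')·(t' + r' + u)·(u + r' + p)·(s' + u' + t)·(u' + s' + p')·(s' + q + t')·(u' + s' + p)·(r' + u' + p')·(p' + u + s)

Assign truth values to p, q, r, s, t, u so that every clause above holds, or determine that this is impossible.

p ↦ 0; q ↦ 0; r ↦ 0; s ↦ 0; t ↦ 0; u ↦ 1

Branch on s: set s = 0.
Branch on u: set u = 1.
Unit clause (t') forces t = 0.
Unit clause (q') forces q = 0.
Unit clause (r') forces r = 0.
Unit clause (p') forces p = 0.
All clauses are satisfied.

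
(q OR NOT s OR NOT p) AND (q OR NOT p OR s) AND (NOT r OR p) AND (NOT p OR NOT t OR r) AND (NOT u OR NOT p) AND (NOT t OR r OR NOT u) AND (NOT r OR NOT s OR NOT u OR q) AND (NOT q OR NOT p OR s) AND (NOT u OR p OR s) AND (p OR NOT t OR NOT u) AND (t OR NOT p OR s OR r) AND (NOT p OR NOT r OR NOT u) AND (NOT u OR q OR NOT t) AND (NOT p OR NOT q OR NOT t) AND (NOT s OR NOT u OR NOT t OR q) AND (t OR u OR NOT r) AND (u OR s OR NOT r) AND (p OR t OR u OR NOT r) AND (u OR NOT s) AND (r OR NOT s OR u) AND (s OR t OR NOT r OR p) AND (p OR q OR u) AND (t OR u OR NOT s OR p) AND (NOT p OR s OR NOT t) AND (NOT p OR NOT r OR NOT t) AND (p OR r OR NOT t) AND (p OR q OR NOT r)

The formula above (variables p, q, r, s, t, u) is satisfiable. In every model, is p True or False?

Suppose p = true.
The clause (NOT u) is unit, so u = false.
The clause (NOT s) is unit, so s = false.
The clause (q) is unit, so q = true.
But (NOT q) is also a unit clause — contradiction.
So every satisfying assignment has p = False.

False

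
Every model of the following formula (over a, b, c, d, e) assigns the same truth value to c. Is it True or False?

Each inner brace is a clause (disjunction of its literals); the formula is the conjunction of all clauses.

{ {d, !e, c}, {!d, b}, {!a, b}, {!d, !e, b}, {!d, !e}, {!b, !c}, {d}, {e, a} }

False

Suppose c = true.
The clause (!b) is unit, so b = false.
The clause (!d) is unit, so d = false.
Now (d) is unsatisfied and unit — conflict.
So every satisfying assignment has c = False.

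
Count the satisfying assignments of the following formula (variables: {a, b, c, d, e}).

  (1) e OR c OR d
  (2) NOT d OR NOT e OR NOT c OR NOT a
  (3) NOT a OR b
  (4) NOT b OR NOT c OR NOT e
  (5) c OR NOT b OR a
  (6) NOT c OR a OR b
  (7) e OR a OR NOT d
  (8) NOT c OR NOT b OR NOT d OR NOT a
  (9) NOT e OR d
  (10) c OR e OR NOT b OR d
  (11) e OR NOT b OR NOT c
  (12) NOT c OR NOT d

There are 2^5 = 32 truth assignments over (a, b, c, d, e).
Split on a. With a = true, the clauses containing a are satisfied and NOT a drops from the rest; 2 of the 2^4 = 16 assignments to the other variables satisfy what remains.
With a = false, by the same count on the reduced clause set, 1 assignment works.
Total: 2 + 1 = 3.

3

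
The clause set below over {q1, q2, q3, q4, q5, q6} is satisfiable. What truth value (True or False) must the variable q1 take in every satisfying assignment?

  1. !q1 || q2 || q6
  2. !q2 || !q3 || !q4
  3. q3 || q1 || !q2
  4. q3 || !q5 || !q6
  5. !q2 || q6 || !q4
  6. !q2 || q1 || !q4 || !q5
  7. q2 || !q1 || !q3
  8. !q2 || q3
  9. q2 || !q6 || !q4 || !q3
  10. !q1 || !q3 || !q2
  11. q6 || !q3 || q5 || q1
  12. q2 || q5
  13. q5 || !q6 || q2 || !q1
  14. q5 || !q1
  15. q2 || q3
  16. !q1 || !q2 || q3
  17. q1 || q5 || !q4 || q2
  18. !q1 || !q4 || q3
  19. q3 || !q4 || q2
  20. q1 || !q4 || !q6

False

Suppose q1 = true.
(q5) alone gives q5 = true.
Branch on q2: set q2 = true.
(q3) alone gives q3 = true.
But (!q3) is also a unit clause — contradiction.
Backtrack on q2: now try q2 = false.
(q6) alone gives q6 = true.
(q3) alone gives q3 = true.
But (!q3) is also a unit clause — contradiction.
Either choice for q2 ends in contradiction.
So every satisfying assignment has q1 = False.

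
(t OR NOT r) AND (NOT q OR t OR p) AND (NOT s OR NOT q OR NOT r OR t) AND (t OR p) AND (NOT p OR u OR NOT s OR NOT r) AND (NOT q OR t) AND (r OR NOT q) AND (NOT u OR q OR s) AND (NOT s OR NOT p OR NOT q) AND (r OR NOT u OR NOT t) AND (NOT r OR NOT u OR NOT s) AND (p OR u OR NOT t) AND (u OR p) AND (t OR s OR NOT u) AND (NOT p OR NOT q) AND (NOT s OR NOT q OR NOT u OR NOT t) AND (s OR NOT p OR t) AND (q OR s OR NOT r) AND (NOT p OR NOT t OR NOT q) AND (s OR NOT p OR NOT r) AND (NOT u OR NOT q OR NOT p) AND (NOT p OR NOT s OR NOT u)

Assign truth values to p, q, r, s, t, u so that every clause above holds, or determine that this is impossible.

Try t = true.
Try r = false.
The clause (NOT q) is unit, so q = false.
The clause (NOT u) is unit, so u = false.
The clause (p) is unit, so p = true.
Every clause is now satisfied; s is unconstrained.

p: true,  q: false,  r: false,  s: false,  t: true,  u: false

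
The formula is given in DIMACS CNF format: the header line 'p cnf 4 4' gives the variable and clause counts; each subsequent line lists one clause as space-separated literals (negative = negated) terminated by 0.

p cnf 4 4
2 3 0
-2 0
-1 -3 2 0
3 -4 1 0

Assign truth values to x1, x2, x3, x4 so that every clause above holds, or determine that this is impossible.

(¬x2) alone gives x2 = False.
(x3) alone gives x3 = True.
(¬x1) alone gives x1 = False.
Every clause is now satisfied; x4 is unconstrained.

x1=False, x2=False, x3=True, x4=True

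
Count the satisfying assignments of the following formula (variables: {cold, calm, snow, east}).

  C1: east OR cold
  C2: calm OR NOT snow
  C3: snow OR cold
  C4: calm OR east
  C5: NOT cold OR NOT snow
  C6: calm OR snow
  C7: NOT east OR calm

3

There are 2^4 = 16 truth assignments over (cold, calm, snow, east).
Check each against the 7 clauses (columns in the order cold, calm, snow, east):
  F F F F  ✗ fails (east OR cold)
  F F F T  ✗ fails (snow OR cold)
  F F T F  ✗ fails (east OR cold)
  F F T T  ✗ fails (calm OR NOT snow)
  F T F F  ✗ fails (east OR cold)
  F T F T  ✗ fails (snow OR cold)
  F T T F  ✗ fails (east OR cold)
  F T T T  ✓ satisfies all
  T F F F  ✗ fails (calm OR east)
  T F F T  ✗ fails (calm OR snow)
  T F T F  ✗ fails (calm OR NOT snow)
  T F T T  ✗ fails (calm OR NOT snow)
  T T F F  ✓ satisfies all
  T T F T  ✓ satisfies all
  T T T F  ✗ fails (NOT cold OR NOT snow)
  T T T T  ✗ fails (NOT cold OR NOT snow)
3 of the 16 rows are models.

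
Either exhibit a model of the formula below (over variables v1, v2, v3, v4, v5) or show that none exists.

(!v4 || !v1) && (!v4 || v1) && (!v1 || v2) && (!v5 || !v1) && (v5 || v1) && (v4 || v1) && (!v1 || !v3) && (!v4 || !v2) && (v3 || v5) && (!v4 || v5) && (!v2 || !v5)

Branch on v4: set v4 = false.
Unit clause (v1) forces v1 = true.
Unit clause (v2) forces v2 = true.
Unit clause (!v5) forces v5 = false.
Unit clause (!v3) forces v3 = false.
But (v3) is also a unit clause — contradiction.
That branch fails; take v4 = true instead.
Unit clause (!v1) forces v1 = false.
But (v1) is also a unit clause — contradiction.
Either choice for v4 ends in contradiction.

UNSATISFIABLE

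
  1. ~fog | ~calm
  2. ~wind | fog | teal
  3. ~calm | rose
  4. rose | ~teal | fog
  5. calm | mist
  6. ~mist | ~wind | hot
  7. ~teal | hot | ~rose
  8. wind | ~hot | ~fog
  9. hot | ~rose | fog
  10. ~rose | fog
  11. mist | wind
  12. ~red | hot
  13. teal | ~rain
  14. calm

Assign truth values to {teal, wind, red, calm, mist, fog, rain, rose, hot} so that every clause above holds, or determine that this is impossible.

(calm) alone gives calm = 1.
(~fog) alone gives fog = 0.
(rose) alone gives rose = 1.
That conflicts with the unit clause (~rose).

UNSATISFIABLE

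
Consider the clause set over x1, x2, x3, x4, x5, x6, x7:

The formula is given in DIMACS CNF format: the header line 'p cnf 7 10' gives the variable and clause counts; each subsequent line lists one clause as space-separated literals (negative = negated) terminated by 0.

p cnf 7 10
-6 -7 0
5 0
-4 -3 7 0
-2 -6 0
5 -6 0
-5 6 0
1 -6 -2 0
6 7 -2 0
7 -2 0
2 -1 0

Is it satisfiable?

Yes

From the singleton clause (x5), x5 = True.
From the singleton clause (x6), x6 = True.
From the singleton clause (¬x7), x7 = False.
From the singleton clause (¬x2), x2 = False.
From the singleton clause (¬x1), x1 = False.
Suppose x4 = False.
Every clause is now satisfied; x3 is unconstrained.
A satisfying assignment: x1 ↦ False, x2 ↦ False, x3 ↦ False, x4 ↦ False, x5 ↦ True, x6 ↦ True, x7 ↦ False.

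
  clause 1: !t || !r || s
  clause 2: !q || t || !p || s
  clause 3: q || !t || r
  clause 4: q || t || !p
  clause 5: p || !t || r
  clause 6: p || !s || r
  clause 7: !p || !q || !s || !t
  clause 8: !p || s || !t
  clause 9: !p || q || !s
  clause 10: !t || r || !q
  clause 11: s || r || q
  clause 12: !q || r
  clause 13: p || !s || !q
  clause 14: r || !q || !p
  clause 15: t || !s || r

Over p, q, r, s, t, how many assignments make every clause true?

5

There are 2^5 = 32 truth assignments over (p, q, r, s, t).
Split on r. With r = true, the clauses containing r are satisfied and !r drops from the rest; 5 of the 2^4 = 16 assignments to the other variables satisfy what remains.
With r = false, by the same count on the reduced clause set, 0 assignments work.
(One model: p=F, q=F, r=T, s=F, t=F.)
Total: 5 + 0 = 5.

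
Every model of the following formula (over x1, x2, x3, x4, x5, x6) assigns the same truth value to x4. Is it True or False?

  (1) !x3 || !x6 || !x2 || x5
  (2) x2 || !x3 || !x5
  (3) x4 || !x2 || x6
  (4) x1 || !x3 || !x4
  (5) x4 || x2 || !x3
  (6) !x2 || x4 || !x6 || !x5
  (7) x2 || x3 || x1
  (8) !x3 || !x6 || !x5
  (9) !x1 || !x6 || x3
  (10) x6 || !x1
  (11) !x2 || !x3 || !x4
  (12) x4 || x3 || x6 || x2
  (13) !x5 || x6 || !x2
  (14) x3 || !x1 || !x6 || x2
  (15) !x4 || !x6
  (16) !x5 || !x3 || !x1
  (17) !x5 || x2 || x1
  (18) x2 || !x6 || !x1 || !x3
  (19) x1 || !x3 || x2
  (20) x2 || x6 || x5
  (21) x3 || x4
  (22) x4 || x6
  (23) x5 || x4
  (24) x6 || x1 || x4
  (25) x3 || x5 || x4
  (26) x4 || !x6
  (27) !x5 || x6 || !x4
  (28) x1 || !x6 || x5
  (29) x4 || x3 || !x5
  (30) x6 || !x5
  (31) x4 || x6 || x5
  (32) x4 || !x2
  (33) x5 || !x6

True

Suppose x4 = false.
(x3) alone gives x3 = true.
(x2) alone gives x2 = true.
But (!x2) is also a unit clause — contradiction.
So every satisfying assignment has x4 = True.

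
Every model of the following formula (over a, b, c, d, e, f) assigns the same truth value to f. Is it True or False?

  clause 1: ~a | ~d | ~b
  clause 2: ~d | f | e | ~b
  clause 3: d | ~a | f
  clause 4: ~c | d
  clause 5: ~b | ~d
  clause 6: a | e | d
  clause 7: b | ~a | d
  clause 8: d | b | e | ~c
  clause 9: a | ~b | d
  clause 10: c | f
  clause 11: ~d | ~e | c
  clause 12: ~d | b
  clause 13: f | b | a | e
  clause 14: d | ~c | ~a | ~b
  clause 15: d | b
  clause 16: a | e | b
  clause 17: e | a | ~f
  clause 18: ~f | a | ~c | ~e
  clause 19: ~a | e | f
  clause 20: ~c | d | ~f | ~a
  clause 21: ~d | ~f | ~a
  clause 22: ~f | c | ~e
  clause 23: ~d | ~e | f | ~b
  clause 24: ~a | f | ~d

True

Suppose f = 0.
Unit clause (c) forces c = 1.
Unit clause (d) forces d = 1.
Unit clause (~b) forces b = 0.
That conflicts with the unit clause (b).
So every satisfying assignment has f = True.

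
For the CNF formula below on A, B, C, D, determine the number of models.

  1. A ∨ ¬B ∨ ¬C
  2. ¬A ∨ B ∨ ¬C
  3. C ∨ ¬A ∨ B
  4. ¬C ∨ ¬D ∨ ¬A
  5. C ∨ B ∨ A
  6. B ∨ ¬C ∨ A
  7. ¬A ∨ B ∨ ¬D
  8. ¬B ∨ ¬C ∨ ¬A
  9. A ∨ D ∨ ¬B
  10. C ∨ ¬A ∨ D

2

There are 2^4 = 16 truth assignments over (A, B, C, D).
Split on D. With D = True, the clauses containing D are satisfied and ¬D drops from the rest; 2 of the 2^3 = 8 assignments to the other variables satisfy what remains.
With D = False, by the same count on the reduced clause set, 0 assignments work.
(One model: A=F, B=T, C=F, D=T.)
Total: 2 + 0 = 2.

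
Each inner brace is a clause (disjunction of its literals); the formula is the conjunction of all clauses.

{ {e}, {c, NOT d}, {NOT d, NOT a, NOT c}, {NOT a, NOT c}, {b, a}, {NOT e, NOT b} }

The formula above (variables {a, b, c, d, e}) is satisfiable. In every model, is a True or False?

Suppose a = false.
From the singleton clause (e), e = true.
From the singleton clause (b), b = true.
But (NOT b) is also a unit clause — contradiction.
So every satisfying assignment has a = True.

True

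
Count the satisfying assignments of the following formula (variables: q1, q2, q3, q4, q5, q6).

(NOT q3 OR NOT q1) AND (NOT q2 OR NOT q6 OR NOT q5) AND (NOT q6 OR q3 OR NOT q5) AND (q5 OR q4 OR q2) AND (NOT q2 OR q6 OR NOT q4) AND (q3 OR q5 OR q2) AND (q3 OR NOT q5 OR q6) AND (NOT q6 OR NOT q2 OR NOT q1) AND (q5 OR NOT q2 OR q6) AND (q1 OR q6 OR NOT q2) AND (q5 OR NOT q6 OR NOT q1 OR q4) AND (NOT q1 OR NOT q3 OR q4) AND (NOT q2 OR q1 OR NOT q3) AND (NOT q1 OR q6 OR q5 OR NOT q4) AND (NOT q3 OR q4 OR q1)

There are 2^6 = 64 truth assignments over (q1, q2, q3, q4, q5, q6).
Split on q5. With q5 = true, the clauses containing q5 are satisfied and NOT q5 drops from the rest; 2 of the 2^5 = 32 assignments to the other variables satisfy what remains.
With q5 = false, by the same count on the reduced clause set, 4 assignments work.
(One model: q1=F, q2=F, q3=T, q4=T, q5=F, q6=F.)
Total: 2 + 4 = 6.

6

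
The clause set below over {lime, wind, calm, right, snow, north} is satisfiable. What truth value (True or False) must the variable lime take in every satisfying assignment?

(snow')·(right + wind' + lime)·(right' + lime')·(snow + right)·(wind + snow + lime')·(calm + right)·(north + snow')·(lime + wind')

Suppose lime = 1.
The clause (snow') is unit, so snow = 0.
The clause (right') is unit, so right = 0.
That conflicts with the unit clause (right).
So every satisfying assignment has lime = False.

False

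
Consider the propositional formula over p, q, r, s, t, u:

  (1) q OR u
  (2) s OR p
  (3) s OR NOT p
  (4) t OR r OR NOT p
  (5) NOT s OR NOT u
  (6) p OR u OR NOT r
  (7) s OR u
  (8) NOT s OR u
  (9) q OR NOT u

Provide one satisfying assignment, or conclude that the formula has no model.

Case q = true:
Case s = true:
(NOT u) alone gives u = false.
Now (u) is unsatisfied and unit — conflict.
So s must be the other value — set s = false.
(p) alone gives p = true.
Now (NOT p) is unsatisfied and unit — conflict.
Either choice for s ends in contradiction.
So q must be the other value — set q = false.
(u) alone gives u = true.
Now (NOT u) is unsatisfied and unit — conflict.
Either choice for q ends in contradiction.

UNSATISFIABLE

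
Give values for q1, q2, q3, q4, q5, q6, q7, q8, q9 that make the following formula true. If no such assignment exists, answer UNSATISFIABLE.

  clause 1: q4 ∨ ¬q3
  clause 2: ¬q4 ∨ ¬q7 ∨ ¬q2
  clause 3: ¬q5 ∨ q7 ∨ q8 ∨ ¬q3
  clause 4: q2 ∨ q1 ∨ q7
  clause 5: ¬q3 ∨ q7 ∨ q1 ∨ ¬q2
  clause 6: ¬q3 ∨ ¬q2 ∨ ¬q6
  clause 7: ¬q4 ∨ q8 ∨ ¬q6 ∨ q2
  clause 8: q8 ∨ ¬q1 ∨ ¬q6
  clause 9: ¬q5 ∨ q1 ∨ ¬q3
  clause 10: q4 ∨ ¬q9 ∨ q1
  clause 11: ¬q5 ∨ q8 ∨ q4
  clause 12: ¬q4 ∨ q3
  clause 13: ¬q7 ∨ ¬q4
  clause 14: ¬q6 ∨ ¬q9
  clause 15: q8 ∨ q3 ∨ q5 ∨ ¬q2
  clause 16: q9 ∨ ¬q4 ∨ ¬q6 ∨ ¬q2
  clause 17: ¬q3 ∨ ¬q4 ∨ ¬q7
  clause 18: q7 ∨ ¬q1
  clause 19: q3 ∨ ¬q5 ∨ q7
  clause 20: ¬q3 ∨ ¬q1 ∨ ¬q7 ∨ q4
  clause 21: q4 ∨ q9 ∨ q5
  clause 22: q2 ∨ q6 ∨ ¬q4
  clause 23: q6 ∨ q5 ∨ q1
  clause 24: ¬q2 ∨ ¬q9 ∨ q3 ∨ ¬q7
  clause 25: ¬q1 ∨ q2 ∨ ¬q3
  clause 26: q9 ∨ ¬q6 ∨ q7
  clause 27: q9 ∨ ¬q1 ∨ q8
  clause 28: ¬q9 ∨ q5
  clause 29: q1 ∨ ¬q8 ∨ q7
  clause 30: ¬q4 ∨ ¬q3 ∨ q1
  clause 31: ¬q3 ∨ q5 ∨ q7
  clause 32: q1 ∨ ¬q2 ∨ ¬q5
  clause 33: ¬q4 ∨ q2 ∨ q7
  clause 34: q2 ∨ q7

q1=False,  q2=False,  q3=False,  q4=False,  q5=True,  q6=True,  q7=True,  q8=True,  q9=False

Try q4 = False.
From the singleton clause (¬q3), q3 = False.
Try q9 = False.
From the singleton clause (q5), q5 = True.
From the singleton clause (q8), q8 = True.
From the singleton clause (q7), q7 = True.
Try q1 = False.
From the singleton clause (¬q2), q2 = False.
Every clause is now satisfied; q6 is unconstrained.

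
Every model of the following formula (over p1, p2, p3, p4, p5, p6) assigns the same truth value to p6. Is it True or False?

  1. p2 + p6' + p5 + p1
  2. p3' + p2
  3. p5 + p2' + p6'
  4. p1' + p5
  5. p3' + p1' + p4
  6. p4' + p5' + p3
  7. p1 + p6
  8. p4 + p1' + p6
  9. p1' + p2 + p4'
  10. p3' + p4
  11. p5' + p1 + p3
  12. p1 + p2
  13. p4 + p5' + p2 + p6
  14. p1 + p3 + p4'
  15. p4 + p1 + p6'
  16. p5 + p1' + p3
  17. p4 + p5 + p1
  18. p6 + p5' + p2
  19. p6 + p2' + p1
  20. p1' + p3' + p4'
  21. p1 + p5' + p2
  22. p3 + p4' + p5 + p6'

True

Suppose p6 = 0.
Unit clause (p1) forces p1 = 1.
Unit clause (p5) forces p5 = 1.
Unit clause (p4) forces p4 = 1.
Unit clause (p3) forces p3 = 1.
That conflicts with the unit clause (p3').
So every satisfying assignment has p6 = True.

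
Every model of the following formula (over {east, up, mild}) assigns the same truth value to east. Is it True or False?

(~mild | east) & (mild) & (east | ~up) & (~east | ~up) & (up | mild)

Suppose east = 0.
The clause (~mild) is unit, so mild = 0.
But (mild) is also a unit clause — contradiction.
So every satisfying assignment has east = True.

True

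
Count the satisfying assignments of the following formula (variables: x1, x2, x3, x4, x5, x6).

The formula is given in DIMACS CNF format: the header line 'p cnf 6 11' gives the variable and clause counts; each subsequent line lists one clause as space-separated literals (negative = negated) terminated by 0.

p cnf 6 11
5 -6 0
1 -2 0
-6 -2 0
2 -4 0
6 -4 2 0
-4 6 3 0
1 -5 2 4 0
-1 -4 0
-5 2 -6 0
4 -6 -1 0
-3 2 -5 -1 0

There are 2^6 = 64 truth assignments over (x1, x2, x3, x4, x5, x6).
Split on x6. With x6 = True, the clauses containing x6 are satisfied and ¬x6 drops from the rest; 0 of the 2^5 = 32 assignments to the other variables satisfy what remains.
With x6 = False, by the same count on the reduced clause set, 9 assignments work.
Total: 0 + 9 = 9.

9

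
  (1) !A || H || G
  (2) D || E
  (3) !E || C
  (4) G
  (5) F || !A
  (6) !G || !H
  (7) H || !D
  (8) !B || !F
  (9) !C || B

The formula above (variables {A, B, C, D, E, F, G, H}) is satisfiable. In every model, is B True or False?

True

Suppose B = false.
Unit clause (G) forces G = true.
Unit clause (!H) forces H = false.
Unit clause (!D) forces D = false.
Unit clause (E) forces E = true.
Unit clause (C) forces C = true.
But (!C) is also a unit clause — contradiction.
So every satisfying assignment has B = True.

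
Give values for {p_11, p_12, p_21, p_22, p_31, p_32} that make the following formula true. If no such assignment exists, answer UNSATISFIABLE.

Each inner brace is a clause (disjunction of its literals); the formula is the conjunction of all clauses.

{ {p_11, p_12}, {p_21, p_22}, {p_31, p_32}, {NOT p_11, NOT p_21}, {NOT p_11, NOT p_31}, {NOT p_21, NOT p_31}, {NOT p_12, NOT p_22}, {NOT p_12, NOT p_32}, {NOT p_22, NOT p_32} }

UNSATISFIABLE

Branch on p_11: set p_11 = true.
From the singleton clause (NOT p_21), p_21 = false.
From the singleton clause (p_22), p_22 = true.
From the singleton clause (NOT p_31), p_31 = false.
From the singleton clause (p_32), p_32 = true.
But (NOT p_32) is also a unit clause — contradiction.
So p_11 must be the other value — set p_11 = false.
From the singleton clause (p_12), p_12 = true.
From the singleton clause (NOT p_22), p_22 = false.
From the singleton clause (p_21), p_21 = true.
From the singleton clause (NOT p_31), p_31 = false.
From the singleton clause (p_32), p_32 = true.
But (NOT p_32) is also a unit clause — contradiction.
Either choice for p_11 ends in contradiction.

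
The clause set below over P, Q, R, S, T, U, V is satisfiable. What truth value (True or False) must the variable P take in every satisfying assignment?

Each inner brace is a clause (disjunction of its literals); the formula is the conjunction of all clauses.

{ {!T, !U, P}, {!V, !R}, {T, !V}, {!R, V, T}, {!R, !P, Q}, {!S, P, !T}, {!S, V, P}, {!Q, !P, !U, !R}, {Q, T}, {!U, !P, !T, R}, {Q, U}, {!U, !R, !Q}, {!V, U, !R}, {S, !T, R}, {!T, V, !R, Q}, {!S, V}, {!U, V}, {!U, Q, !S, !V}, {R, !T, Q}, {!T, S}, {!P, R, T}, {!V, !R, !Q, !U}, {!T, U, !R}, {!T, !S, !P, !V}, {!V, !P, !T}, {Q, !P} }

Suppose P = true.
The clause (Q) is unit, so Q = true.
Try V = false.
The clause (!S) is unit, so S = false.
The clause (!U) is unit, so U = false.
The clause (!T) is unit, so T = false.
The clause (!R) is unit, so R = false.
But (R) is also a unit clause — contradiction.
Undo V and try V = true.
The clause (!R) is unit, so R = false.
The clause (T) is unit, so T = true.
But (!T) is also a unit clause — contradiction.
Both values of V lead to a conflict.
So every satisfying assignment has P = False.

False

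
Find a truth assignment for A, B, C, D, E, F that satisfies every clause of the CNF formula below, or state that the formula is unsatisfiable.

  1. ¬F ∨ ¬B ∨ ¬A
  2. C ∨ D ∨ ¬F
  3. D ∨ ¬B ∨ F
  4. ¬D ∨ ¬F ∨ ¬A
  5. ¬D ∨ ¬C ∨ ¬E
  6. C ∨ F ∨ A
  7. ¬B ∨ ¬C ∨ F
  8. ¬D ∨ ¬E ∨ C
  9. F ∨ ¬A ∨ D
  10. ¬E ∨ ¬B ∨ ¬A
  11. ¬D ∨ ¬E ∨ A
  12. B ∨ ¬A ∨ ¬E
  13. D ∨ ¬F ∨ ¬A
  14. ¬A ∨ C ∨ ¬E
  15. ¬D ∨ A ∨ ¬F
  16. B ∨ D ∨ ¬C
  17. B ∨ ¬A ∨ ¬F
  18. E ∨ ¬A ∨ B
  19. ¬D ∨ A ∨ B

Branch on F: set F = True.
Branch on B: set B = True.
Unit clause (¬A) forces A = False.
Unit clause (¬D) forces D = False.
Unit clause (C) forces C = True.
Every clause is now satisfied; E is unconstrained.

A=False, B=True, C=True, D=False, E=True, F=True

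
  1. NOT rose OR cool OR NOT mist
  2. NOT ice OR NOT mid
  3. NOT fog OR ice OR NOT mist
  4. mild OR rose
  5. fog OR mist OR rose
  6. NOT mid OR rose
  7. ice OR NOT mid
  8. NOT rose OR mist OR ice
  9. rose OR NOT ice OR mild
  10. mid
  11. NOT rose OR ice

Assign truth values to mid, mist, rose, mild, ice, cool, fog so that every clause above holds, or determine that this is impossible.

Unit clause (mid) forces mid = true.
Unit clause (NOT ice) forces ice = false.
But (ice) is also a unit clause — contradiction.

UNSATISFIABLE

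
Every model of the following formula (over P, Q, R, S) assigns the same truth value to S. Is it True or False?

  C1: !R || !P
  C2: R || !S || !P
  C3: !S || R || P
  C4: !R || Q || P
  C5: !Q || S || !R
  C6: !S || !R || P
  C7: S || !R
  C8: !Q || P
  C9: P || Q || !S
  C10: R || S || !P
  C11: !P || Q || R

Suppose S = true.
Case R = false:
(!P) alone gives P = false.
But (P) is also a unit clause — contradiction.
Backtrack on R: now try R = true.
(!P) alone gives P = false.
But (P) is also a unit clause — contradiction.
Neither R = true nor R = false works.
So every satisfying assignment has S = False.

False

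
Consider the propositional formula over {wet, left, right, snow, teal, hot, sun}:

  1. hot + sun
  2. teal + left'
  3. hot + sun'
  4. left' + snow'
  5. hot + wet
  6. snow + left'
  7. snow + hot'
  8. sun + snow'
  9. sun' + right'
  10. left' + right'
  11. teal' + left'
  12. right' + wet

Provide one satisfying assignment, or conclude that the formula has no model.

wet=0; left=0; right=0; snow=1; teal=1; hot=1; sun=1

Try hot = 1.
From the singleton clause (snow), snow = 1.
From the singleton clause (left'), left = 0.
From the singleton clause (sun), sun = 1.
From the singleton clause (right'), right = 0.
All clauses hold; wet, teal can take either value.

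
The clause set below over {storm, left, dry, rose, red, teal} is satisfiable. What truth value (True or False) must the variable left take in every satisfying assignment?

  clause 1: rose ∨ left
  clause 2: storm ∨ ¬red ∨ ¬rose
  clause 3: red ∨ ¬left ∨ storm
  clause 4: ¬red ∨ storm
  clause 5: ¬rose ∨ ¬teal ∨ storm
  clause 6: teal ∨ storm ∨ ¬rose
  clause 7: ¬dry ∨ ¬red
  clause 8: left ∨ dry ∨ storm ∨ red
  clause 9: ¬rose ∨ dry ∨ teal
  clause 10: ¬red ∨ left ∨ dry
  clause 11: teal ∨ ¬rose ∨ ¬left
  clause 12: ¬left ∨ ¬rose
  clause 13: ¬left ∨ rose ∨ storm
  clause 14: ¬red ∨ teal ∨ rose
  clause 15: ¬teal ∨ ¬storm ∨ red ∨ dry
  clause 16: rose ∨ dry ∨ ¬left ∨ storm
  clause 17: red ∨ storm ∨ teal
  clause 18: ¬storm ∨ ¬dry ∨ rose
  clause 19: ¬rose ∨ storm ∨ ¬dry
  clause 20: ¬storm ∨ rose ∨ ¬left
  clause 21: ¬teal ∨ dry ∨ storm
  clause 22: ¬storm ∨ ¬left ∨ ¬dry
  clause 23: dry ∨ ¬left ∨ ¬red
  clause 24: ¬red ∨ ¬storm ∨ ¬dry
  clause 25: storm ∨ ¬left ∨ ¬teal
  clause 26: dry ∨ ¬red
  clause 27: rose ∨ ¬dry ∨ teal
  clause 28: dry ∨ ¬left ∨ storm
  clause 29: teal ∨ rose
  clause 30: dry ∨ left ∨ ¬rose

False

Suppose left = True.
The clause (¬rose) is unit, so rose = False.
The clause (storm) is unit, so storm = True.
That conflicts with the unit clause (¬storm).
So every satisfying assignment has left = False.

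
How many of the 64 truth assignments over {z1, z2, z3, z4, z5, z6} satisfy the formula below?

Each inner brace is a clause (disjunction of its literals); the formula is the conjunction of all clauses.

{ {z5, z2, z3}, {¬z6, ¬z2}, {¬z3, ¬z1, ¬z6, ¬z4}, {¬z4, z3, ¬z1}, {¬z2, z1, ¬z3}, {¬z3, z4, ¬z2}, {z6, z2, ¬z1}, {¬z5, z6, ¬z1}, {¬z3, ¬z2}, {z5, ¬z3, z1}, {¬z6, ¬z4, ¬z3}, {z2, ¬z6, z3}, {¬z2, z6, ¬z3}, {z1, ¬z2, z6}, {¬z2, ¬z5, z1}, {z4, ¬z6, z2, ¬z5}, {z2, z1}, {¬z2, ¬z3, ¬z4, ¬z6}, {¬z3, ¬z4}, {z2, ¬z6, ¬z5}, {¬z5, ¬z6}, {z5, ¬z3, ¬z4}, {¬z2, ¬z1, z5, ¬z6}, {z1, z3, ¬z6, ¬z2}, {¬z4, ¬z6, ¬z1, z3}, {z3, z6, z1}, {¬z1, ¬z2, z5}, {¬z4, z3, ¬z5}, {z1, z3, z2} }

1

There are 2^6 = 64 truth assignments over (z1, z2, z3, z4, z5, z6).
Split on z5. With z5 = True, the clauses containing z5 are satisfied and ¬z5 drops from the rest; 0 of the 2^5 = 32 assignments to the other variables satisfy what remains.
With z5 = False, by the same count on the reduced clause set, 1 assignment works.
(One model: z1=T, z2=F, z3=T, z4=F, z5=F, z6=T.)
Total: 0 + 1 = 1.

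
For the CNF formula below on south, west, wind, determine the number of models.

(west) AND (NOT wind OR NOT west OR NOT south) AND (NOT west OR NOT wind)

There are 2^3 = 8 truth assignments over (south, west, wind).
Check each against the 3 clauses (columns in the order south, west, wind):
  F F F  ✗ fails (west)
  F F T  ✗ fails (west)
  F T F  ✓ satisfies all
  F T T  ✗ fails (NOT west OR NOT wind)
  T F F  ✗ fails (west)
  T F T  ✗ fails (west)
  T T F  ✓ satisfies all
  T T T  ✗ fails (NOT wind OR NOT west OR NOT south)
2 of the 8 rows are models.

2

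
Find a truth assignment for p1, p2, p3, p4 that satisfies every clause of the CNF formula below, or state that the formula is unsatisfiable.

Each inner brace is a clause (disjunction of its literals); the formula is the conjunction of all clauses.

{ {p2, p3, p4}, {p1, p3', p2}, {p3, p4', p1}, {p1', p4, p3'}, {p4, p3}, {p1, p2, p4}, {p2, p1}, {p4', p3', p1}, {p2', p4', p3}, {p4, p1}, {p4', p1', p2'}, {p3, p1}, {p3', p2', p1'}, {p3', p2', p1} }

p1: 1,  p2: 0,  p3: 1,  p4: 1

Case p4 = 1:
Case p3 = 1:
From the singleton clause (p1), p1 = 1.
From the singleton clause (p2'), p2 = 0.
All clauses are satisfied.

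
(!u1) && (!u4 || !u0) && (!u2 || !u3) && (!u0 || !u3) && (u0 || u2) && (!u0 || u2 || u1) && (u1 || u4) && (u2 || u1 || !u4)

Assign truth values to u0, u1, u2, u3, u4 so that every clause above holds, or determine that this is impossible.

u0: false; u1: false; u2: true; u3: false; u4: true

From the singleton clause (!u1), u1 = false.
From the singleton clause (u4), u4 = true.
From the singleton clause (!u0), u0 = false.
From the singleton clause (u2), u2 = true.
From the singleton clause (!u3), u3 = false.
This assignment satisfies each clause.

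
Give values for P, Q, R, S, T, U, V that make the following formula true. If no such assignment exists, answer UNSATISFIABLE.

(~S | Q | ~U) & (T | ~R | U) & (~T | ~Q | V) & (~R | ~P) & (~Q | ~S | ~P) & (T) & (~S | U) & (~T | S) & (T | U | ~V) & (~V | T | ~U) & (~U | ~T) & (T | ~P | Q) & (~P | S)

UNSATISFIABLE

Unit clause (T) forces T = 1.
Unit clause (S) forces S = 1.
Unit clause (U) forces U = 1.
But (~U) is also a unit clause — contradiction.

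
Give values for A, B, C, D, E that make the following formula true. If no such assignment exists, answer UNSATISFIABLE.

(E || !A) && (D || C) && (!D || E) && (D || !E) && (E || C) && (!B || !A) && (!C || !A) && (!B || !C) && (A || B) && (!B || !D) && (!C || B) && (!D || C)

UNSATISFIABLE

Try E = true.
From the singleton clause (D), D = true.
From the singleton clause (!B), B = false.
From the singleton clause (A), A = true.
From the singleton clause (!C), C = false.
Now (C) is unsatisfied and unit — conflict.
Undo E and try E = false.
From the singleton clause (!A), A = false.
From the singleton clause (!D), D = false.
From the singleton clause (C), C = true.
From the singleton clause (!B), B = false.
Now (B) is unsatisfied and unit — conflict.
Either choice for E ends in contradiction.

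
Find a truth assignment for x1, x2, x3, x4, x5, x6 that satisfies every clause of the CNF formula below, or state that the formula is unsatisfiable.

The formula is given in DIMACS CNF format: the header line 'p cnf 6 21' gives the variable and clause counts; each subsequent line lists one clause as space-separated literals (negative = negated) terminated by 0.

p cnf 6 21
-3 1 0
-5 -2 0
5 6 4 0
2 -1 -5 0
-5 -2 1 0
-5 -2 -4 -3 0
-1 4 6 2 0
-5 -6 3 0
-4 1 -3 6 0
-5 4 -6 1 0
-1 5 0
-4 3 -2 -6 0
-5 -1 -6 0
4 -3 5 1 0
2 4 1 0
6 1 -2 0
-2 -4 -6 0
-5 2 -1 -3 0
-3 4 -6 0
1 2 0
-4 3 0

Branch on x3: set x3 = False.
The clause (¬x4) is unit, so x4 = False.
Branch on x5: set x5 = False.
The clause (x6) is unit, so x6 = True.
The clause (¬x1) is unit, so x1 = False.
The clause (x2) is unit, so x2 = True.
All clauses are satisfied.

x1: False,  x2: True,  x3: False,  x4: False,  x5: False,  x6: True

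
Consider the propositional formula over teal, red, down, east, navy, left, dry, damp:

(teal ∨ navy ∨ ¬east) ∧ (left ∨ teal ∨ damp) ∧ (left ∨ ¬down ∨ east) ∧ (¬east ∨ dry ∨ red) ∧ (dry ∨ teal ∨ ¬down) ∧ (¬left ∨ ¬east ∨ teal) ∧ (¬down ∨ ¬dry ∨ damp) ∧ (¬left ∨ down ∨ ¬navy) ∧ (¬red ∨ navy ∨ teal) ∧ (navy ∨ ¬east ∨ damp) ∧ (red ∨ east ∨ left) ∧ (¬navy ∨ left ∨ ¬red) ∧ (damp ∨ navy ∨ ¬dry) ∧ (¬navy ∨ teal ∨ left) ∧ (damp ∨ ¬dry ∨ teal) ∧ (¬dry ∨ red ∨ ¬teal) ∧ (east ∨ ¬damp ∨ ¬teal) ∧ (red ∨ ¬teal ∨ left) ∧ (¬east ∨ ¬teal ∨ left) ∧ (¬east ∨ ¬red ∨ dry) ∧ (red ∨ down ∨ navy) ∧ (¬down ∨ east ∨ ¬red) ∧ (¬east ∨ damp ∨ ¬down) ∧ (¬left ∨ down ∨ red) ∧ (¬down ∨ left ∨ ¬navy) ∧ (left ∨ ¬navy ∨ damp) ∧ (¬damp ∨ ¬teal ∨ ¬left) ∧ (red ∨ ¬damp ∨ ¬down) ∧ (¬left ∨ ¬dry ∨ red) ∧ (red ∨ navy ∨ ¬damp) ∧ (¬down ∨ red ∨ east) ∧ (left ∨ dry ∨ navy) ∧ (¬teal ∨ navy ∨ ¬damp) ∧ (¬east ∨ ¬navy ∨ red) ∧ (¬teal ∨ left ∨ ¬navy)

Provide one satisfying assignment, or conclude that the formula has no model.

Try teal = True.
Try dry = False.
Try east = False.
(¬damp) alone gives damp = False.
Try left = True.
Try down = False.
(¬navy) alone gives navy = False.
(red) alone gives red = True.
All clauses are satisfied.

teal: True; red: True; down: False; east: False; navy: False; left: True; dry: False; damp: False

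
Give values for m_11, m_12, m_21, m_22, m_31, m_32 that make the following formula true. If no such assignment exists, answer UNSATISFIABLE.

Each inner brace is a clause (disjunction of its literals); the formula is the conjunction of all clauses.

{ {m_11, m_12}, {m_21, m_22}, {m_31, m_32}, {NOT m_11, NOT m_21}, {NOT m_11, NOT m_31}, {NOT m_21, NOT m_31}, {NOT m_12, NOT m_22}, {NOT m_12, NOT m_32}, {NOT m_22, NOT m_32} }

UNSATISFIABLE

Try m_11 = true.
From the singleton clause (NOT m_21), m_21 = false.
From the singleton clause (m_22), m_22 = true.
From the singleton clause (NOT m_31), m_31 = false.
From the singleton clause (m_32), m_32 = true.
That conflicts with the unit clause (NOT m_32).
So m_11 must be the other value — set m_11 = false.
From the singleton clause (m_12), m_12 = true.
From the singleton clause (NOT m_22), m_22 = false.
From the singleton clause (m_21), m_21 = true.
From the singleton clause (NOT m_31), m_31 = false.
From the singleton clause (m_32), m_32 = true.
That conflicts with the unit clause (NOT m_32).
Both values of m_11 lead to a conflict.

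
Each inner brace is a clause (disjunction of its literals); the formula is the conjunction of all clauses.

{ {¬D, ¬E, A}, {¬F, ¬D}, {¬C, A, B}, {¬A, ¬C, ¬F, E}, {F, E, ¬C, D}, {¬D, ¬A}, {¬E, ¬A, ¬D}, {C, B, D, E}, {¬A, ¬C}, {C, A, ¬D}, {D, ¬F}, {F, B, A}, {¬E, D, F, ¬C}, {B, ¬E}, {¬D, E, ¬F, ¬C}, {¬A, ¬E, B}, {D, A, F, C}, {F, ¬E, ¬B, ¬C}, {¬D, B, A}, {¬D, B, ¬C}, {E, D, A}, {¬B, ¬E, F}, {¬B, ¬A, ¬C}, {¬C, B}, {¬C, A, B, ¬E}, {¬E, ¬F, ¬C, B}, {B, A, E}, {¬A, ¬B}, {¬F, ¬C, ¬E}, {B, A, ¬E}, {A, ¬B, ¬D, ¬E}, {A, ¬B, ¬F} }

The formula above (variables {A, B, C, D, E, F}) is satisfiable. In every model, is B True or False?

Suppose B = False.
Unit clause (¬E) forces E = False.
Unit clause (¬C) forces C = False.
Unit clause (D) forces D = True.
Unit clause (¬F) forces F = False.
Unit clause (¬A) forces A = False.
But (A) is also a unit clause — contradiction.
So every satisfying assignment has B = True.

True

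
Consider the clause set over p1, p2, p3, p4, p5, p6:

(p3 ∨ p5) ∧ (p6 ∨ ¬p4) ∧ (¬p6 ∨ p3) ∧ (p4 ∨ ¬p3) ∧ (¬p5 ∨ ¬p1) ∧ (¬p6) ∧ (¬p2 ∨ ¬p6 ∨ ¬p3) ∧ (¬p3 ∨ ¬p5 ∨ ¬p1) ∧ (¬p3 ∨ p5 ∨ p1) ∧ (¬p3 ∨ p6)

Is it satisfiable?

From the singleton clause (¬p6), p6 = False.
From the singleton clause (¬p4), p4 = False.
From the singleton clause (¬p3), p3 = False.
From the singleton clause (p5), p5 = True.
From the singleton clause (¬p1), p1 = False.
No clause remains; p2 is free.
A satisfying assignment: p1 ↦ False, p2 ↦ True, p3 ↦ False, p4 ↦ False, p5 ↦ True, p6 ↦ False.

Yes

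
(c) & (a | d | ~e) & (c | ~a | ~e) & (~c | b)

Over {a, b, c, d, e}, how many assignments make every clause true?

7

There are 2^5 = 32 truth assignments over (a, b, c, d, e).
Split on d. With d = 1, the clauses containing d are satisfied and ~d drops from the rest; 4 of the 2^4 = 16 assignments to the other variables satisfy what remains.
With d = 0, by the same count on the reduced clause set, 3 assignments work.
(One model: a=F, b=T, c=T, d=F, e=F.)
Total: 4 + 3 = 7.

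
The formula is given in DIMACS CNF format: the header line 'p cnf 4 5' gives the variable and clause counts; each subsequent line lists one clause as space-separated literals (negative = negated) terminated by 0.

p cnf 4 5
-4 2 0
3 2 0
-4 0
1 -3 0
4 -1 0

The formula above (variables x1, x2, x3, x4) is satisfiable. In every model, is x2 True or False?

Suppose x2 = False.
The clause (¬x4) is unit, so x4 = False.
The clause (x3) is unit, so x3 = True.
The clause (x1) is unit, so x1 = True.
Now (¬x1) is unsatisfied and unit — conflict.
So every satisfying assignment has x2 = True.

True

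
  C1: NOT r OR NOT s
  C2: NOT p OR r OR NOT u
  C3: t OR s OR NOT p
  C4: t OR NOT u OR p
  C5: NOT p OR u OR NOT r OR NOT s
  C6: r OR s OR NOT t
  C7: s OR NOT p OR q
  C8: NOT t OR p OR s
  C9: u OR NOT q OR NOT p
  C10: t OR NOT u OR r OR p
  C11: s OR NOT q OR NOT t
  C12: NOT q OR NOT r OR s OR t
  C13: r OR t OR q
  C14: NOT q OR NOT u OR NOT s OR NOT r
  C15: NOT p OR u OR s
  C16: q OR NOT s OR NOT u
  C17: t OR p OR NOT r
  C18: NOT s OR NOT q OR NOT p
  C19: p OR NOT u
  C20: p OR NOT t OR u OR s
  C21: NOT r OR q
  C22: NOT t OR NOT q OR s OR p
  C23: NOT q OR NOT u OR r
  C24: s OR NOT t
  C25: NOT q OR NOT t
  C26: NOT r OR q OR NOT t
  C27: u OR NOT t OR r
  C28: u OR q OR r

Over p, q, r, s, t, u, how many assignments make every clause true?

There are 2^6 = 64 truth assignments over (p, q, r, s, t, u).
Split on t. With t = true, the clauses containing t are satisfied and NOT t drops from the rest; 0 of the 2^5 = 32 assignments to the other variables satisfy what remains.
With t = false, by the same count on the reduced clause set, 2 assignments work.
(One model: p=F, q=T, r=F, s=F, t=F, u=F.)
Total: 0 + 2 = 2.

2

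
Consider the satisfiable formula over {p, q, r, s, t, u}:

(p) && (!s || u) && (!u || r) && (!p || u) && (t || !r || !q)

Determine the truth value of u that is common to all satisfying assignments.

True

Suppose u = false.
The clause (p) is unit, so p = true.
But (!p) is also a unit clause — contradiction.
So every satisfying assignment has u = True.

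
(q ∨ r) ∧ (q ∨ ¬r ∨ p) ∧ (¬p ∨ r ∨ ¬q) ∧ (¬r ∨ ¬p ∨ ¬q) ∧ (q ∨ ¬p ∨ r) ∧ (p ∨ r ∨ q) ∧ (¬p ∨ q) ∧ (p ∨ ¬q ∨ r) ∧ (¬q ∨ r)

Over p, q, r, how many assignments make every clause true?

There are 2^3 = 8 truth assignments over (p, q, r).
Check each against the 9 clauses (columns in the order p, q, r):
  F F F  ✗ fails (q ∨ r)
  F F T  ✗ fails (q ∨ ¬r ∨ p)
  F T F  ✗ fails (p ∨ ¬q ∨ r)
  F T T  ✓ satisfies all
  T F F  ✗ fails (q ∨ r)
  T F T  ✗ fails (¬p ∨ q)
  T T F  ✗ fails (¬p ∨ r ∨ ¬q)
  T T T  ✗ fails (¬r ∨ ¬p ∨ ¬q)
1 of the 8 rows is a model.

1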